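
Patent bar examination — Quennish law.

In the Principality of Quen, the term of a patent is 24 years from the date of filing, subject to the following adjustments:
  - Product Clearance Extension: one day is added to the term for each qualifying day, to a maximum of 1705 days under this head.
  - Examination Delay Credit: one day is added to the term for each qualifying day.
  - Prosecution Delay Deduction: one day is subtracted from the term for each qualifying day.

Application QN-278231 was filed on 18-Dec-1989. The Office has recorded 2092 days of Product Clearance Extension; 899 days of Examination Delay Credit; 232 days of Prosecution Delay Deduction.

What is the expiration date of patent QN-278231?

Base term: filing date + 24 years → 18 December 2013.
Product Clearance Extension: 2092 days claimed exceeds the 1705-day cap, so +1705 days → 19 August 2018.
Examination Delay Credit: +899 days → 3 February 2021.
Prosecution Delay Deduction: −232 days → 16 June 2020.

2020-06-16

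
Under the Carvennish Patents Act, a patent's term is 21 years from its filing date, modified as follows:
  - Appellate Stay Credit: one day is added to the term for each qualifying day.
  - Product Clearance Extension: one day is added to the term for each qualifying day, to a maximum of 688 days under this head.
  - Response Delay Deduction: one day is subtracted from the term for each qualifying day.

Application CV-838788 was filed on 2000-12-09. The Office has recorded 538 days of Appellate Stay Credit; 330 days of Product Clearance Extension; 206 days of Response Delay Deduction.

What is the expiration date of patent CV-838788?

Base term: filing date + 21 years → 9 December 2021.
Appellate Stay Credit: +538 days → 31 May 2023.
Product Clearance Extension: 330 days (within the 688-day cap) → +330 days → 25 April 2024.
Response Delay Deduction: −206 days → 2 October 2023.

2023-10-02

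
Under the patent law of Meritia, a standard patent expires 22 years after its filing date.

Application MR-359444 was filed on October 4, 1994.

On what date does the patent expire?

October 4, 2016

Filing date + 22 years → 4 October 2016.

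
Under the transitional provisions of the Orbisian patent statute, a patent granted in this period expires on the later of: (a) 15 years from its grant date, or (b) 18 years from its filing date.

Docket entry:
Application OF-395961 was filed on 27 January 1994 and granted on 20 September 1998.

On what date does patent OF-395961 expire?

(a) grant + 15 years → 20 September 2013.
(b) filing + 18 years → 27 January 2012.
Later of the two: 20 September 2013.

September 20, 2013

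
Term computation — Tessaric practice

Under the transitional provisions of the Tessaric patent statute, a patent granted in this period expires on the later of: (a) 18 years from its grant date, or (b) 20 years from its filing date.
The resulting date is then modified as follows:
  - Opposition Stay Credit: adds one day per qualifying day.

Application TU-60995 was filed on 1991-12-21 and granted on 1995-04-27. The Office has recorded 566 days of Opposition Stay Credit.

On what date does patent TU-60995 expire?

November 14, 2014

(a) grant + 18 years → 27 April 2013.
(b) filing + 20 years → 21 December 2011.
Later of the two: 27 April 2013.
Opposition Stay Credit: +566 days → 14 November 2014.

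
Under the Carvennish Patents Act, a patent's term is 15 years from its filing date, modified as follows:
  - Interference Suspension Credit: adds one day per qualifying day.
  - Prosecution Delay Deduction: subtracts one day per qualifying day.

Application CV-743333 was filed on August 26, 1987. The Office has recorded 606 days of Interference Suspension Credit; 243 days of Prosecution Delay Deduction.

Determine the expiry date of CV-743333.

2003-08-24

Base term: filing date + 15 years → 26 August 2002.
Interference Suspension Credit: +606 days → 23 April 2004.
Prosecution Delay Deduction: −243 days → 24 August 2003.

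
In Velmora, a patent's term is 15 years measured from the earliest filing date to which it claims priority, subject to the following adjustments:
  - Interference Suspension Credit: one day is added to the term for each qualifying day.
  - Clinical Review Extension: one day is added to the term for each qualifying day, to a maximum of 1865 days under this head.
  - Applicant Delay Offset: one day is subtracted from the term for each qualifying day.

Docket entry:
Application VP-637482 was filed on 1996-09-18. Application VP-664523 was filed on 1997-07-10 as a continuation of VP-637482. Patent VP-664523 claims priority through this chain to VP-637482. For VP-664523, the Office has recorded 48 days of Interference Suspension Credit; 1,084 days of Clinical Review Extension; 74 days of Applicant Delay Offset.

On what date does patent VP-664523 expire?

Earliest priority filing: 18 September 1996.
Base term: 18 September 1996 + 15 years → 18 September 2011.
Interference Suspension Credit: +48 days → 5 November 2011.
Clinical Review Extension: 1084 days (within the 1865-day cap) → +1084 days → 24 October 2014.
Applicant Delay Offset: −74 days → 11 August 2014.

August 11, 2014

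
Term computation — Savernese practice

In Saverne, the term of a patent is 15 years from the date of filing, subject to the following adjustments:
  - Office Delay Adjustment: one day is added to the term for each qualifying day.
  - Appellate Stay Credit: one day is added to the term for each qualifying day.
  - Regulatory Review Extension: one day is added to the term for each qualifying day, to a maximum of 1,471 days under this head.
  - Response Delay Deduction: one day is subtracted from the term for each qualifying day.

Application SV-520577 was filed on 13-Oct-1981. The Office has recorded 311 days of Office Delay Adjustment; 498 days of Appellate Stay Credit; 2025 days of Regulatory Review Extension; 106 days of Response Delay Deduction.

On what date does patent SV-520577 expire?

Base term: filing date + 15 years → 13 October 1996.
Office Delay Adjustment: +311 days → 20 August 1997.
Appellate Stay Credit: +498 days → 31 December 1998.
Regulatory Review Extension: 2025 days claimed exceeds the 1471-day cap, so +1471 days → 10 January 2003.
Response Delay Deduction: −106 days → 26 September 2002.

2002-09-26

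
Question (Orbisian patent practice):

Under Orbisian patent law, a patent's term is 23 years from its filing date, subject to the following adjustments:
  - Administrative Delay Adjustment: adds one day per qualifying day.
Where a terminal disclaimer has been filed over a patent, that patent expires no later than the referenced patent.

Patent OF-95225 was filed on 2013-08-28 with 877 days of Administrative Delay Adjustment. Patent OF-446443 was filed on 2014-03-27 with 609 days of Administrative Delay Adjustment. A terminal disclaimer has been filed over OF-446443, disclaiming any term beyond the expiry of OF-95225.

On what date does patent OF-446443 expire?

Natural term of OF-446443:
  Base: filing + 23 years → 27 March 2037.
  Administrative Delay Adjustment: +609 days → 26 November 2038.
Expiry of referenced patent OF-95225:
  Base: filing + 23 years → 28 August 2036.
  Administrative Delay Adjustment: +877 days → 22 January 2039.
Terminal disclaimer: OF-446443 expires on the earlier of 26 November 2038 and 22 January 2039.

2038-11-26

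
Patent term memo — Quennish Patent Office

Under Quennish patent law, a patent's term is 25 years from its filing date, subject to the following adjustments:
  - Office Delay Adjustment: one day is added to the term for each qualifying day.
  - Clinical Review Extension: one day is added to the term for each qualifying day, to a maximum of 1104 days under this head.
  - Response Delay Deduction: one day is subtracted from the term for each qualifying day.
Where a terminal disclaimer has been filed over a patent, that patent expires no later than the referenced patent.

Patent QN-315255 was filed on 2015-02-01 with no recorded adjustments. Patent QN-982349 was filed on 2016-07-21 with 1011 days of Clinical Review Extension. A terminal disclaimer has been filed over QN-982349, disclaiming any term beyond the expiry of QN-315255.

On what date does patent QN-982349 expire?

February 1, 2040

Natural term of QN-982349:
  Base: filing + 25 years → 21 July 2041.
  Clinical Review Extension: 1011 days (within the 1104-day cap) → +1011 days → 27 April 2044.
Expiry of referenced patent QN-315255:
  Base: filing + 25 years → 1 February 2040.
Terminal disclaimer: QN-982349 expires on the earlier of 27 April 2044 and 1 February 2040.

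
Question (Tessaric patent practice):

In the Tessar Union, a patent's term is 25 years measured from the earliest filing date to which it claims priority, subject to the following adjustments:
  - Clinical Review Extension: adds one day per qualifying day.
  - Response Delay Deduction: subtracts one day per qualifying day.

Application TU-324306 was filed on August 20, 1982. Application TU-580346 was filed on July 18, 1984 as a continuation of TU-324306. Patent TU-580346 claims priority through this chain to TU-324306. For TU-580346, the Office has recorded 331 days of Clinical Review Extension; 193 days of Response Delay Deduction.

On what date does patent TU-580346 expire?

January 5, 2008

Earliest priority filing: 20 August 1982.
Base term: 20 August 1982 + 25 years → 20 August 2007.
Clinical Review Extension: +331 days → 16 July 2008.
Response Delay Deduction: −193 days → 5 January 2008.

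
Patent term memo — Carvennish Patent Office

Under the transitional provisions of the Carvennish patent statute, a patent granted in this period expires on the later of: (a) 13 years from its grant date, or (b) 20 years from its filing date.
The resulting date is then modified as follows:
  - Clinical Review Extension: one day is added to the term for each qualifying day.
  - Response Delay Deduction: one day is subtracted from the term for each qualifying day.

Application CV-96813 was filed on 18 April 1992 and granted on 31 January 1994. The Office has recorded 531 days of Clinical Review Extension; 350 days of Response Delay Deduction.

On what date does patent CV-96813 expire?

(a) grant + 13 years → 31 January 2007.
(b) filing + 20 years → 18 April 2012.
Later of the two: 18 April 2012.
Clinical Review Extension: +531 days → 1 October 2013.
Response Delay Deduction: −350 days → 16 October 2012.

2012-10-16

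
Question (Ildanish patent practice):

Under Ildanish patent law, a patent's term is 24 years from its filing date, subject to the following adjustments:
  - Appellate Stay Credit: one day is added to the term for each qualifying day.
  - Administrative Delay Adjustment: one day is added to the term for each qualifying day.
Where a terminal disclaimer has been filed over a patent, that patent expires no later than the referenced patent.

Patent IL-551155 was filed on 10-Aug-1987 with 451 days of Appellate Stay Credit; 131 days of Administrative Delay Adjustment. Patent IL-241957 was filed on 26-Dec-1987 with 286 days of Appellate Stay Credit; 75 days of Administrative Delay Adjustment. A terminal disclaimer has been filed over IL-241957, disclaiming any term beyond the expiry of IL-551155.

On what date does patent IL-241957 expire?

2012-12-21

Natural term of IL-241957:
  Base: filing + 24 years → 26 December 2011.
  Appellate Stay Credit: +286 days → 7 October 2012.
  Administrative Delay Adjustment: +75 days → 21 December 2012.
Expiry of referenced patent IL-551155:
  Base: filing + 24 years → 10 August 2011.
  Appellate Stay Credit: +451 days → 3 November 2012.
  Administrative Delay Adjustment: +131 days → 14 March 2013.
Terminal disclaimer: IL-241957 expires on the earlier of 21 December 2012 and 14 March 2013.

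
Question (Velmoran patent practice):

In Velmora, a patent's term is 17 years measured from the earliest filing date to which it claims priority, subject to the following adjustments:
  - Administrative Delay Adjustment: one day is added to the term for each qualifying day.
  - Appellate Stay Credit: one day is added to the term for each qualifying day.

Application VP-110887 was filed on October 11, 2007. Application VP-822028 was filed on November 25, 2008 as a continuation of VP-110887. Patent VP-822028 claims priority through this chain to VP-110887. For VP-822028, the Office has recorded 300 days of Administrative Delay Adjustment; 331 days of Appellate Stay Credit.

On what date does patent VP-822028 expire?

July 4, 2026

Earliest priority filing: 11 October 2007.
Base term: 11 October 2007 + 17 years → 11 October 2024.
Administrative Delay Adjustment: +300 days → 7 August 2025.
Appellate Stay Credit: +331 days → 4 July 2026.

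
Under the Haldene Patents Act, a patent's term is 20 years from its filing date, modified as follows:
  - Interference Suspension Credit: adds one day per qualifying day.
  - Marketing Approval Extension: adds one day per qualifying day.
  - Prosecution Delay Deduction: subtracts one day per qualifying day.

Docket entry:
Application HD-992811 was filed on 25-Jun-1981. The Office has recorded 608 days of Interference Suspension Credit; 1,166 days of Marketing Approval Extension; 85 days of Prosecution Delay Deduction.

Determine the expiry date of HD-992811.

Base term: filing date + 20 years → 25 June 2001.
Interference Suspension Credit: +608 days → 23 February 2003.
Marketing Approval Extension: +1166 days → 4 May 2006.
Prosecution Delay Deduction: −85 days → 8 February 2006.

2006-02-08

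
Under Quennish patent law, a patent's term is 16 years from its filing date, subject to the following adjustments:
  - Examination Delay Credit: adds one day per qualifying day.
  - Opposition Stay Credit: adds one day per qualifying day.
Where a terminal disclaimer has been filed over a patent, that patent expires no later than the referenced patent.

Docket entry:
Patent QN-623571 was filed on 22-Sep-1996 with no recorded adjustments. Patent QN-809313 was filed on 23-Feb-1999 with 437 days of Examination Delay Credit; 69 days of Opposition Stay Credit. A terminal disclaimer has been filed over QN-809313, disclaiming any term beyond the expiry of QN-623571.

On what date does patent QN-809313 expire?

September 22, 2012

Natural term of QN-809313:
  Base: filing + 16 years → 23 February 2015.
  Examination Delay Credit: +437 days → 5 May 2016.
  Opposition Stay Credit: +69 days → 13 July 2016.
Expiry of referenced patent QN-623571:
  Base: filing + 16 years → 22 September 2012.
Terminal disclaimer: QN-809313 expires on the earlier of 13 July 2016 and 22 September 2012.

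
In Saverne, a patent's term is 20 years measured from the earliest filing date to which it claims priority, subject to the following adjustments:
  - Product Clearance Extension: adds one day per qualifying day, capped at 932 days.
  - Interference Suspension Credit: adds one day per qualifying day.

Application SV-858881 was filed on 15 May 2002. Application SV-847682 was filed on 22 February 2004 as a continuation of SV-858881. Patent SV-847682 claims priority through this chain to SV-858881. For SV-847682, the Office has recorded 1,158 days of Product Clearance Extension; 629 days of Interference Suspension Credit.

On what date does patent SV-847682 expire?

Earliest priority filing: 15 May 2002.
Base term: 15 May 2002 + 20 years → 15 May 2022.
Product Clearance Extension: 1158 days claimed exceeds the 932-day cap, so +932 days → 2 December 2024.
Interference Suspension Credit: +629 days → 23 August 2026.

August 23, 2026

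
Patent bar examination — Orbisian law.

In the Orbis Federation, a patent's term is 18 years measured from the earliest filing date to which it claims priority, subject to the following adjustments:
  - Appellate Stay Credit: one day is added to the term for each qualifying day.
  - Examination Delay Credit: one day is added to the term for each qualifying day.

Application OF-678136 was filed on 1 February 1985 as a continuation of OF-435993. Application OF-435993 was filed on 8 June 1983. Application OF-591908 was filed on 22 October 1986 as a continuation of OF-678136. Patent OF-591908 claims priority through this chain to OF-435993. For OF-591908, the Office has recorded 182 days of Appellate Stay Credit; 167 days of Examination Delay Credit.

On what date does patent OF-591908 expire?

2002-05-23

Earliest priority filing: 8 June 1983.
Base term: 8 June 1983 + 18 years → 8 June 2001.
Appellate Stay Credit: +182 days → 7 December 2001.
Examination Delay Credit: +167 days → 23 May 2002.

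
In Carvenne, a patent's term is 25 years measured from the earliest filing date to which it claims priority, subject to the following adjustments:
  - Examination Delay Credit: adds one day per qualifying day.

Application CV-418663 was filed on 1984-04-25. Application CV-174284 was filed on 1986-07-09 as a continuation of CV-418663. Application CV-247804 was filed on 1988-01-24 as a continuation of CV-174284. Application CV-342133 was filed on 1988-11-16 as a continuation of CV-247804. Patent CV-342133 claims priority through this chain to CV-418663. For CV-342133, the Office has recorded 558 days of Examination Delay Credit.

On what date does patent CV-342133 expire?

November 4, 2010

Earliest priority filing: 25 April 1984.
Base term: 25 April 1984 + 25 years → 25 April 2009.
Examination Delay Credit: +558 days → 4 November 2010.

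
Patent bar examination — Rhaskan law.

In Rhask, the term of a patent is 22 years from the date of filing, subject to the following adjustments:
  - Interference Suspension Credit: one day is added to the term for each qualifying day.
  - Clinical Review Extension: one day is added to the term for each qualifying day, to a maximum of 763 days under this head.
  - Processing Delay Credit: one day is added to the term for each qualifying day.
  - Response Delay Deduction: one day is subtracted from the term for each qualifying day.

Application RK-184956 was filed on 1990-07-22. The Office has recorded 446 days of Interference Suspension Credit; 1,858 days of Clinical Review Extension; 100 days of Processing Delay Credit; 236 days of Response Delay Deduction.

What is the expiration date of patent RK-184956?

Base term: filing date + 22 years → 22 July 2012.
Interference Suspension Credit: +446 days → 11 October 2013.
Clinical Review Extension: 1858 days claimed exceeds the 763-day cap, so +763 days → 13 November 2015.
Processing Delay Credit: +100 days → 21 February 2016.
Response Delay Deduction: −236 days → 30 June 2015.

2015-06-30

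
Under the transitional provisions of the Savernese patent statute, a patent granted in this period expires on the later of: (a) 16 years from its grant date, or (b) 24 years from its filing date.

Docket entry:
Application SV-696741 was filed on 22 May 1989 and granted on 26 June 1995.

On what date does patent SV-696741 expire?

(a) grant + 16 years → 26 June 2011.
(b) filing + 24 years → 22 May 2013.
Later of the two: 22 May 2013.

May 22, 2013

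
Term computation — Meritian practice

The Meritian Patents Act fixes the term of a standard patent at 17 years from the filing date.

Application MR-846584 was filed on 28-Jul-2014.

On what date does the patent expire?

Filing date + 17 years → 28 July 2031.

July 28, 2031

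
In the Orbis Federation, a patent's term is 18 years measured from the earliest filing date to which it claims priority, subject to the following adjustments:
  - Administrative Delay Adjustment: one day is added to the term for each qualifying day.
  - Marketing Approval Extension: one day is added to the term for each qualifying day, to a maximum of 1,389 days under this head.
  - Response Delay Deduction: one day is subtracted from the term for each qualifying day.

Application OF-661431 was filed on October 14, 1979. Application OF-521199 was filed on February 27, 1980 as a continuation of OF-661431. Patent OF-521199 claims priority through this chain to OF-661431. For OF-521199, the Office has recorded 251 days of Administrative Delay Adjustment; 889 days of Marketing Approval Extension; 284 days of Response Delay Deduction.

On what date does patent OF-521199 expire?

2000-02-17

Earliest priority filing: 14 October 1979.
Base term: 14 October 1979 + 18 years → 14 October 1997.
Administrative Delay Adjustment: +251 days → 22 June 1998.
Marketing Approval Extension: 889 days (within the 1389-day cap) → +889 days → 27 November 2000.
Response Delay Deduction: −284 days → 17 February 2000.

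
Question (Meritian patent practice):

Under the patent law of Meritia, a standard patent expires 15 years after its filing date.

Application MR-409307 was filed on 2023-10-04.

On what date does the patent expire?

October 4, 2038

Filing date + 15 years → 4 October 2038.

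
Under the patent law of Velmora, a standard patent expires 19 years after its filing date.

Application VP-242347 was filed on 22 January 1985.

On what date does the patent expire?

2004-01-22

Filing date + 19 years → 22 January 2004.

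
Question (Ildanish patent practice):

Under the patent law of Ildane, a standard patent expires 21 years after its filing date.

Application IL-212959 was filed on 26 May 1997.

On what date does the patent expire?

2018-05-26

Filing date + 21 years → 26 May 2018.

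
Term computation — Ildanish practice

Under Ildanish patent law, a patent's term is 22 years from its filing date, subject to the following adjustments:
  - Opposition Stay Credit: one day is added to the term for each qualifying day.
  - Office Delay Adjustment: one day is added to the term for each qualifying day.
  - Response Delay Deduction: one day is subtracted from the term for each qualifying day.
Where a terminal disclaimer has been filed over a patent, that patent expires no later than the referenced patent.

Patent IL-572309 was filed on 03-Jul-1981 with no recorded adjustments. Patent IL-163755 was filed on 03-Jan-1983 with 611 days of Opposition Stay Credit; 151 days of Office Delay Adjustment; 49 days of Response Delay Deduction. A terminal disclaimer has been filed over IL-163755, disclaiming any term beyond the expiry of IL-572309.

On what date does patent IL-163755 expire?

Natural term of IL-163755:
  Base: filing + 22 years → 3 January 2005.
  Opposition Stay Credit: +611 days → 6 September 2006.
  Office Delay Adjustment: +151 days → 4 February 2007.
  Response Delay Deduction: −49 days → 17 December 2006.
Expiry of referenced patent IL-572309:
  Base: filing + 22 years → 3 July 2003.
Terminal disclaimer: IL-163755 expires on the earlier of 17 December 2006 and 3 July 2003.

2003-07-03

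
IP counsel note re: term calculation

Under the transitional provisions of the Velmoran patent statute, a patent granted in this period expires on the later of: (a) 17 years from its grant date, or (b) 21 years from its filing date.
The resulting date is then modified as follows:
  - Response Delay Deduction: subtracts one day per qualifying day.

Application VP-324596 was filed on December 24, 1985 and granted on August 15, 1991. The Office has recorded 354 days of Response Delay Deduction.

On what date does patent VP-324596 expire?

(a) grant + 17 years → 15 August 2008.
(b) filing + 21 years → 24 December 2006.
Later of the two: 15 August 2008.
Response Delay Deduction: −354 days → 27 August 2007.

August 27, 2007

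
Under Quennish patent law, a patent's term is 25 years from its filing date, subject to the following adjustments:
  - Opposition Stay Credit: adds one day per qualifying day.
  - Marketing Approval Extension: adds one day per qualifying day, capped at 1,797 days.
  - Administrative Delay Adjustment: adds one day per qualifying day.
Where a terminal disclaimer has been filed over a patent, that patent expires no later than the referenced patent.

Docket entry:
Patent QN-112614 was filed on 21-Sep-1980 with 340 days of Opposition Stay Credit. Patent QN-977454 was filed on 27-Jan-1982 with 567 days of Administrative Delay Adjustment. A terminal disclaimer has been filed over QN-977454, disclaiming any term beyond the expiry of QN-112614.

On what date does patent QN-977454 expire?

August 27, 2006

Natural term of QN-977454:
  Base: filing + 25 years → 27 January 2007.
  Administrative Delay Adjustment: +567 days → 16 August 2008.
Expiry of referenced patent QN-112614:
  Base: filing + 25 years → 21 September 2005.
  Opposition Stay Credit: +340 days → 27 August 2006.
Terminal disclaimer: QN-977454 expires on the earlier of 16 August 2008 and 27 August 2006.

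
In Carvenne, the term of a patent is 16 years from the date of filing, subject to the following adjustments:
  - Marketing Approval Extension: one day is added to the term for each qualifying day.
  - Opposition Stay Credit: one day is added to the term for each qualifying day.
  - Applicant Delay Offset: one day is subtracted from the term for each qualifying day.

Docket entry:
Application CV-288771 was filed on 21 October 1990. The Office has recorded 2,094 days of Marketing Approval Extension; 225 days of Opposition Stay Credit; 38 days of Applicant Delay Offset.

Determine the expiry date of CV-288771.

January 18, 2013

Base term: filing date + 16 years → 21 October 2006.
Marketing Approval Extension: +2094 days → 15 July 2012.
Opposition Stay Credit: +225 days → 25 February 2013.
Applicant Delay Offset: −38 days → 18 January 2013.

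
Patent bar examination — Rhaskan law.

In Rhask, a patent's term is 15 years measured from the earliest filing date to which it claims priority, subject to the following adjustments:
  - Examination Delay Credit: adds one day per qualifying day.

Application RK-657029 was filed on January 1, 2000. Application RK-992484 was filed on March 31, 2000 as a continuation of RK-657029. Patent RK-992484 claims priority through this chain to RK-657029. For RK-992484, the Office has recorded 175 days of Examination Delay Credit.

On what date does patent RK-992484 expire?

Earliest priority filing: 1 January 2000.
Base term: 1 January 2000 + 15 years → 1 January 2015.
Examination Delay Credit: +175 days → 25 June 2015.

2015-06-25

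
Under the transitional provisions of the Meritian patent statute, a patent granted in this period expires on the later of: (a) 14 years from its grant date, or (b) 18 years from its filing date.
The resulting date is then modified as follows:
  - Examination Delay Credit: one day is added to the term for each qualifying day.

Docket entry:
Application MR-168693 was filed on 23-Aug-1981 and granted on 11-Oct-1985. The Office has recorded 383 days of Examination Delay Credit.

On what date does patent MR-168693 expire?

2000-10-28

(a) grant + 14 years → 11 October 1999.
(b) filing + 18 years → 23 August 1999.
Later of the two: 11 October 1999.
Examination Delay Credit: +383 days → 28 October 2000.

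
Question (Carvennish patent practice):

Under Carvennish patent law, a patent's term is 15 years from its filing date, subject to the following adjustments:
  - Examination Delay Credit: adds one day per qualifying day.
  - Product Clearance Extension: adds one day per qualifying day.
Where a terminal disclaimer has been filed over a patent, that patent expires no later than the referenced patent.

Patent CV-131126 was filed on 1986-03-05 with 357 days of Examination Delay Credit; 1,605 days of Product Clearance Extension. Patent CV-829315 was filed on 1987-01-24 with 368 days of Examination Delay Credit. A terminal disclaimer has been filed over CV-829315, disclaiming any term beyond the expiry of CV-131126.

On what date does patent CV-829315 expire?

Natural term of CV-829315:
  Base: filing + 15 years → 24 January 2002.
  Examination Delay Credit: +368 days → 27 January 2003.
Expiry of referenced patent CV-131126:
  Base: filing + 15 years → 5 March 2001.
  Examination Delay Credit: +357 days → 25 February 2002.
  Product Clearance Extension: +1605 days → 19 July 2006.
Terminal disclaimer: CV-829315 expires on the earlier of 27 January 2003 and 19 July 2006.

2003-01-27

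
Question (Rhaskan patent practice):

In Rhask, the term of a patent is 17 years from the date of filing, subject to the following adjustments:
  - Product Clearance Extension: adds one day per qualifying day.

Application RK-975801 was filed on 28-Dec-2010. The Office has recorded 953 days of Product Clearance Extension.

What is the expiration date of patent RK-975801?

Base term: filing date + 17 years → 28 December 2027.
Product Clearance Extension: +953 days → 7 August 2030.

2030-08-07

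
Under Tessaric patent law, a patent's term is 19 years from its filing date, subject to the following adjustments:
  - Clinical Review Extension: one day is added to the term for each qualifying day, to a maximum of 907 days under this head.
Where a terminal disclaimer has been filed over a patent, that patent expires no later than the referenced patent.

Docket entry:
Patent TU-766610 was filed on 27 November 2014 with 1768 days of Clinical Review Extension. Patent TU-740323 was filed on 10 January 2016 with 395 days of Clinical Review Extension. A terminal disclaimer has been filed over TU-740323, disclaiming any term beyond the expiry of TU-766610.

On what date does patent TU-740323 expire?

February 9, 2036

Natural term of TU-740323:
  Base: filing + 19 years → 10 January 2035.
  Clinical Review Extension: 395 days (within the 907-day cap) → +395 days → 9 February 2036.
Expiry of referenced patent TU-766610:
  Base: filing + 19 years → 27 November 2033.
  Clinical Review Extension: 1768 days claimed exceeds the 907-day cap, so +907 days → 22 May 2036.
Terminal disclaimer: TU-740323 expires on the earlier of 9 February 2036 and 22 May 2036.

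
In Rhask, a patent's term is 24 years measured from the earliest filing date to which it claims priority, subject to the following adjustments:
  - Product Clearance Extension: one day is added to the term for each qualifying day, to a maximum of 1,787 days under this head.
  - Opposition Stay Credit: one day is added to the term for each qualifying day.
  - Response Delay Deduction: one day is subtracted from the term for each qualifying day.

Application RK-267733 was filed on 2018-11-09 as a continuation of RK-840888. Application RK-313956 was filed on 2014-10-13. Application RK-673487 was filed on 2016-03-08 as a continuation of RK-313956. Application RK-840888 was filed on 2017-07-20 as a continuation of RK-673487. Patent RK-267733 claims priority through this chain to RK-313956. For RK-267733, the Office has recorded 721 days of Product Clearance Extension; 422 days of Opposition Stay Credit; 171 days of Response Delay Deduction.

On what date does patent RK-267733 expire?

Earliest priority filing: 13 October 2014.
Base term: 13 October 2014 + 24 years → 13 October 2038.
Product Clearance Extension: 721 days (within the 1787-day cap) → +721 days → 3 October 2040.
Opposition Stay Credit: +422 days → 29 November 2041.
Response Delay Deduction: −171 days → 11 June 2041.

2041-06-11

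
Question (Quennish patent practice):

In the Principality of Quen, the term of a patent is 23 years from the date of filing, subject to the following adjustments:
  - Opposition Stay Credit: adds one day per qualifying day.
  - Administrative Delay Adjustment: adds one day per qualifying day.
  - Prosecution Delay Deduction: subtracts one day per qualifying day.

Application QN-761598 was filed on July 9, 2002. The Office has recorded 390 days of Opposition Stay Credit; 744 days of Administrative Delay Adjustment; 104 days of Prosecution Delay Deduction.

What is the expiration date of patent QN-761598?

May 4, 2028

Base term: filing date + 23 years → 9 July 2025.
Opposition Stay Credit: +390 days → 3 August 2026.
Administrative Delay Adjustment: +744 days → 16 August 2028.
Prosecution Delay Deduction: −104 days → 4 May 2028.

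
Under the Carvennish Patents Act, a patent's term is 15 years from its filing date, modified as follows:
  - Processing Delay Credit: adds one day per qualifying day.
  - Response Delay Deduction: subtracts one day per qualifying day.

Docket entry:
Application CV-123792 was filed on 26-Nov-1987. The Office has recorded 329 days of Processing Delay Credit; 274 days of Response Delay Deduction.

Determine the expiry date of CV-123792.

January 20, 2003

Base term: filing date + 15 years → 26 November 2002.
Processing Delay Credit: +329 days → 21 October 2003.
Response Delay Deduction: −274 days → 20 January 2003.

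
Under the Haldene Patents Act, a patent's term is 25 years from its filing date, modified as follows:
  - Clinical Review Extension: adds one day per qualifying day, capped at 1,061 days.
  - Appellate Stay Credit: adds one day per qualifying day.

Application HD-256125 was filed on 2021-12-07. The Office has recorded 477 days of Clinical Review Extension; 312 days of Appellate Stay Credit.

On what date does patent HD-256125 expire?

2049-02-03

Base term: filing date + 25 years → 7 December 2046.
Clinical Review Extension: 477 days (within the 1061-day cap) → +477 days → 28 March 2048.
Appellate Stay Credit: +312 days → 3 February 2049.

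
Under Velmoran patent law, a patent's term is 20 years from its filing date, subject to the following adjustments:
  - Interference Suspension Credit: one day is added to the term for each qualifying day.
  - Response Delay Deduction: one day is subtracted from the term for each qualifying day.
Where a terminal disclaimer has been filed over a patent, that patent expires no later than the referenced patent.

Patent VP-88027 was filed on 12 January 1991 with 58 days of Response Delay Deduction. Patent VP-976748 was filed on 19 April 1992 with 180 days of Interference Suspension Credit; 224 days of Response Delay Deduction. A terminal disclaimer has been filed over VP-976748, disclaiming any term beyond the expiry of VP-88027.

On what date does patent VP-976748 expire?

Natural term of VP-976748:
  Base: filing + 20 years → 19 April 2012.
  Interference Suspension Credit: +180 days → 16 October 2012.
  Response Delay Deduction: −224 days → 6 March 2012.
Expiry of referenced patent VP-88027:
  Base: filing + 20 years → 12 January 2011.
  Response Delay Deduction: −58 days → 15 November 2010.
Terminal disclaimer: VP-976748 expires on the earlier of 6 March 2012 and 15 November 2010.

2010-11-15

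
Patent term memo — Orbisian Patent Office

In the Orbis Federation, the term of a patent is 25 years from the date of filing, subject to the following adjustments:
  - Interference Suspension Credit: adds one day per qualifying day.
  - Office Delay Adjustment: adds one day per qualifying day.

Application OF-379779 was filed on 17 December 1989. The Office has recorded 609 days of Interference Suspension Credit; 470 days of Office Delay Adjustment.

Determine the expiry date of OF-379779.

Base term: filing date + 25 years → 17 December 2014.
Interference Suspension Credit: +609 days → 17 August 2016.
Office Delay Adjustment: +470 days → 30 November 2017.

2017-11-30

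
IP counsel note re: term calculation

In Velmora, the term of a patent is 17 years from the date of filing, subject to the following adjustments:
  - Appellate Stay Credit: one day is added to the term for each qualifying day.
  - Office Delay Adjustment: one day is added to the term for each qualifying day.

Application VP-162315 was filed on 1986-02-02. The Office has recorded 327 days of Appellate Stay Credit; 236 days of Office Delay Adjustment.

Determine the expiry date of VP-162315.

2004-08-18

Base term: filing date + 17 years → 2 February 2003.
Appellate Stay Credit: +327 days → 26 December 2003.
Office Delay Adjustment: +236 days → 18 August 2004.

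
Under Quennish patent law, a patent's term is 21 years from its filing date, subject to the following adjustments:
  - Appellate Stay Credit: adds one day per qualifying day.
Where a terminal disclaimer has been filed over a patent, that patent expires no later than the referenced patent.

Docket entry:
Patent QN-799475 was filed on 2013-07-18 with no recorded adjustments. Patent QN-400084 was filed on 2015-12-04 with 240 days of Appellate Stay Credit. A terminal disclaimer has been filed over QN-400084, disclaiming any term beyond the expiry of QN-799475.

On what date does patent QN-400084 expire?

Natural term of QN-400084:
  Base: filing + 21 years → 4 December 2036.
  Appellate Stay Credit: +240 days → 1 August 2037.
Expiry of referenced patent QN-799475:
  Base: filing + 21 years → 18 July 2034.
Terminal disclaimer: QN-400084 expires on the earlier of 1 August 2037 and 18 July 2034.

July 18, 2034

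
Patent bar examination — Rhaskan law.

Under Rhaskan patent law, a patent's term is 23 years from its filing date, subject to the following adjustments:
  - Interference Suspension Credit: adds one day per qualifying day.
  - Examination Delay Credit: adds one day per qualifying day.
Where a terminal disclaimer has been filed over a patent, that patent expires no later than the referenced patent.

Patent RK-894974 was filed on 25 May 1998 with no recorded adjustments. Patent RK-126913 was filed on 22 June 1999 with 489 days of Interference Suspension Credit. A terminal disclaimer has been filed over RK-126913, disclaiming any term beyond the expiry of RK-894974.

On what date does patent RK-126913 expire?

Natural term of RK-126913:
  Base: filing + 23 years → 22 June 2022.
  Interference Suspension Credit: +489 days → 24 October 2023.
Expiry of referenced patent RK-894974:
  Base: filing + 23 years → 25 May 2021.
Terminal disclaimer: RK-126913 expires on the earlier of 24 October 2023 and 25 May 2021.

2021-05-25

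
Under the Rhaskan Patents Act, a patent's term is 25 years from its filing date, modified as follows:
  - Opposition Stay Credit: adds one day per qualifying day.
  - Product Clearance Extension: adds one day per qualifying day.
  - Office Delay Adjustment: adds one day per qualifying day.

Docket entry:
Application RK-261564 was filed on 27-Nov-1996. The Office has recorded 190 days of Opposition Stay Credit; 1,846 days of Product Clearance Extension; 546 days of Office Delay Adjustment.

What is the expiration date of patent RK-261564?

Base term: filing date + 25 years → 27 November 2021.
Opposition Stay Credit: +190 days → 5 June 2022.
Product Clearance Extension: +1846 days → 25 June 2027.
Office Delay Adjustment: +546 days → 22 December 2028.

2028-12-22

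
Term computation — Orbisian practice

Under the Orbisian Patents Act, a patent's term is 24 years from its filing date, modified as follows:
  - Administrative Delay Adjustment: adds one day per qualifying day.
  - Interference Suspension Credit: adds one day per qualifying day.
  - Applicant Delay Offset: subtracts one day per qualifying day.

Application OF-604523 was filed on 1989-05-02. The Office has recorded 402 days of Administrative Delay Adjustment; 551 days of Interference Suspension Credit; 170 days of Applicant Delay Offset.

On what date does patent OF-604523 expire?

Base term: filing date + 24 years → 2 May 2013.
Administrative Delay Adjustment: +402 days → 8 June 2014.
Interference Suspension Credit: +551 days → 11 December 2015.
Applicant Delay Offset: −170 days → 24 June 2015.

June 24, 2015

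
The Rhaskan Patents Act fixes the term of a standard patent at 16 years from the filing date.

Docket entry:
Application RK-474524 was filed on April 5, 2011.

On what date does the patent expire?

Filing date + 16 years → 5 April 2027.

2027-04-05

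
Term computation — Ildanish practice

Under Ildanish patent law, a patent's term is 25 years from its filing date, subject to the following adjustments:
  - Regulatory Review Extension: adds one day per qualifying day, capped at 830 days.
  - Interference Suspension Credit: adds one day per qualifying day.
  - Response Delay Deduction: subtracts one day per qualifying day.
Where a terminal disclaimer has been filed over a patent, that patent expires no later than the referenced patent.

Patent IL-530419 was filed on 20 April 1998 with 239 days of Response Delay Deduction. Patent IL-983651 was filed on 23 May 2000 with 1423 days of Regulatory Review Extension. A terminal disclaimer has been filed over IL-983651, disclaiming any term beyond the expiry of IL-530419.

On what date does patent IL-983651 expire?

Natural term of IL-983651:
  Base: filing + 25 years → 23 May 2025.
  Regulatory Review Extension: 1423 days claimed exceeds the 830-day cap, so +830 days → 31 August 2027.
Expiry of referenced patent IL-530419:
  Base: filing + 25 years → 20 April 2023.
  Response Delay Deduction: −239 days → 24 August 2022.
Terminal disclaimer: IL-983651 expires on the earlier of 31 August 2027 and 24 August 2022.

2022-08-24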